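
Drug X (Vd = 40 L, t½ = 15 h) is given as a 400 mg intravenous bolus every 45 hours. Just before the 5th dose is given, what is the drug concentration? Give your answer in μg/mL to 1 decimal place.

1.4 μg/mL

f = (1/2)^(τ/t½) = (1/2)^(45/15) ≈ 0.1250.
C₀ = D/Vd = 400/40 ≈ 10.000 μg/mL.
Before the 5th dose, 4 doses have been given. Superposition: Cmin = C₀·(f + f² + … + f^4).
≈ 10.000 × (0.1250 + 0.0156 + 0.0020 + 0.0002) ≈ 10.000 × 0.1428 ≈ 1.428 μg/mL.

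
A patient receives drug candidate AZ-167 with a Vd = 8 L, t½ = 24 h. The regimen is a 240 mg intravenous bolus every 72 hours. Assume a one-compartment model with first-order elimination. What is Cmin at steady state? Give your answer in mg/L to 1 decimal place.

τ = 72 h = 3 half-lives, so f = (1/2)^3 = 0.125.
At steady state, R = 1/(1 − 0.125) = 8/7.
Single-dose peak C₀ = D/Vd = 240/8 = 30 mg/L.
Steady-state peak Cmax,ss = C₀·R = 30 × 8/7 ≈ 34.286 mg/L.
Steady-state trough Cmin,ss = Cmax,ss·f ≈ 34.286 × 0.125 ≈ 4.286 mg/L.

4.3 mg/L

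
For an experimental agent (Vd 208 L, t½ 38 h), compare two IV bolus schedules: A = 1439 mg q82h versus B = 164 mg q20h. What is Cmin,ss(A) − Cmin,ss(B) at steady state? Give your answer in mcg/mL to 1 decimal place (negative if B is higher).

0.2 mcg/mL

Regimen A: f = (1/2)^(82/38) ≈ 0.2241; Cmin,ss = (1439/208)·f/(1−f) ≈ 1.998 mcg/mL.
Regimen B: f = (1/2)^(20/38) ≈ 0.6943; Cmin,ss = (164/208)·f/(1−f) ≈ 1.791 mcg/mL.
Difference ≈ 1.998 − 1.791 ≈ 0.207 mcg/mL.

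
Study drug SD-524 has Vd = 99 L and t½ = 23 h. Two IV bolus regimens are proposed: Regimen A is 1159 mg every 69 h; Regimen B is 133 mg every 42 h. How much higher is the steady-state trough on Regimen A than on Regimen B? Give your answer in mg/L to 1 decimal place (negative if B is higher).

Regimen A: f = (1/2)^(69/23) ≈ 0.1250; Cmin,ss = (1159/99)·f/(1−f) ≈ 1.672 mg/L.
Regimen B: f = (1/2)^(42/23) ≈ 0.2820; Cmin,ss = (133/99)·f/(1−f) ≈ 0.528 mg/L.
Difference ≈ 1.672 − 0.528 ≈ 1.144 mg/L.

1.1 mg/L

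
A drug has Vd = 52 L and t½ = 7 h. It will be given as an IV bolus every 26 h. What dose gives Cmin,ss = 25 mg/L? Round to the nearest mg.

15763 mg

τ/t½ = 26/7 ≈ 3.7143, so f = (1/2)^(26/7) ≈ 0.076188.
Cmin,ss = (D/Vd)·f/(1−f), so D = Cmin,ss·Vd·(1−f)/f.
D = 25 × 52 × (1−f)/f ≈ 25 × 52 × 12.12543 ≈ 15763.06 mg.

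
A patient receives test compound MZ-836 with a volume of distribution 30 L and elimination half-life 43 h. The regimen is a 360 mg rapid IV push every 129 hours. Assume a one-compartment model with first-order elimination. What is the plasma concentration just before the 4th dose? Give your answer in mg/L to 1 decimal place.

1.7 mg/L

f = (1/2)^(τ/t½) = (1/2)^(129/43) ≈ 0.1250.
C₀ = D/Vd = 360/30 ≈ 12.000 mg/L.
Before the 4th dose, 3 doses have been given. Superposition: Cmin = C₀·(f + f² + … + f^3).
≈ 12.000 × (0.1250 + 0.0156 + 0.0020) ≈ 12.000 × 0.1426 ≈ 1.711 mg/L.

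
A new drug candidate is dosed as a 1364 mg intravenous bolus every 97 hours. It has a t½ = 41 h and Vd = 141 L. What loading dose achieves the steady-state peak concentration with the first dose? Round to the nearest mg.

f = (1/2)^(97/41) ≈ 0.194002; accumulation ratio R = 1/(1−f) ≈ 1.24070.
Loading dose to hit Cmax,ss on first dose: D_load = D_maint·R ≈ 1364 × 1.24070 ≈ 1692.31 mg.

1692 mg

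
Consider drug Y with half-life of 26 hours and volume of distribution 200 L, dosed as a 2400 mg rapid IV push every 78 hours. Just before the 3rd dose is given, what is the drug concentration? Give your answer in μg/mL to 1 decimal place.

f = (1/2)^(τ/t½) = (1/2)^(78/26) ≈ 0.1250.
C₀ = D/Vd = 2400/200 ≈ 12.000 μg/mL.
Before the 3rd dose, 2 doses have been given. Superposition: Cmin = C₀·(f + f²).
≈ 12.000 × (0.1250 + 0.0156) ≈ 12.000 × 0.1406 ≈ 1.687 μg/mL.

1.7 μg/mL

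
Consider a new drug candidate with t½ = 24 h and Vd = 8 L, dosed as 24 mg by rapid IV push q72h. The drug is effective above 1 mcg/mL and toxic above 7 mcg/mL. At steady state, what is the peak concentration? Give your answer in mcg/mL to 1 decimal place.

3.4 mcg/mL

τ = 72 h = 3 half-lives, so f = (1/2)^3 = 0.125.
Accumulation ratio R = 1/(1 − f) = 1/0.875 = 8/7.
Single-dose peak C₀ = D/Vd = 24/8 = 3 mcg/mL.
Steady-state peak Cmax,ss = C₀·R = 3 × 8/7 ≈ 3.429 mcg/mL.
Peak 3.4 mcg/mL vs MTC 7 mcg/mL: below toxic threshold.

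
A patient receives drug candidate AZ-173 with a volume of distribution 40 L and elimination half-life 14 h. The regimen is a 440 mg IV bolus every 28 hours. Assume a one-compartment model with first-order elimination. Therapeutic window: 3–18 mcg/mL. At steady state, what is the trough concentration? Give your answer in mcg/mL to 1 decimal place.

3.7 mcg/mL

τ = 28 h = 2 half-lives, so f = (1/2)^2 = 0.25.
At steady state, R = 1/(1 − 0.25) = 4/3.
Single-dose peak C₀ = D/Vd = 440/40 = 11 mcg/mL.
Steady-state peak Cmax,ss = C₀·R = 11 × 4/3 ≈ 14.667 mcg/mL.
Steady-state trough Cmin,ss = Cmax,ss·f ≈ 14.667 × 0.25 ≈ 3.667 mcg/mL.
Trough 3.7 mcg/mL vs MEC 3 mcg/mL: adequate.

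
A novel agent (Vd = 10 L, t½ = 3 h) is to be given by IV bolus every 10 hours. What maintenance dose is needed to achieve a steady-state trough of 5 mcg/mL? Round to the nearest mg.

454 mg

τ/t½ = 10/3 ≈ 3.3333, so f = (1/2)^(10/3) ≈ 0.099213.
Cmin,ss = (D/Vd)·f/(1−f), so D = Cmin,ss·Vd·(1−f)/f.
D = 5 × 10 × (1−f)/f ≈ 5 × 10 × 9.07932 ≈ 453.97 mg.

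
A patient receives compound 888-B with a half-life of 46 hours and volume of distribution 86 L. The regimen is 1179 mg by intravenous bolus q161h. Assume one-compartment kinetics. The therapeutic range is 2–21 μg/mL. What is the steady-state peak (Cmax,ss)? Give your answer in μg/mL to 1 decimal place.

Over one 161-h interval, 161/46 ≈ 3.5 half-lives elapse, leaving f ≈ 0.0884 of each dose.
Accumulation ratio R = 1/(1 − f) ≈ 1/0.9116 ≈ 1.0970.
Single-dose peak C₀ = D/Vd = 1179/86 ≈ 13.709 μg/mL.
Steady-state peak Cmax,ss = C₀·R ≈ 13.709 × 1.0970 ≈ 15.039 μg/mL.
Peak 15.0 μg/mL vs MTC 21 μg/mL: below toxic threshold.

15.0 μg/mL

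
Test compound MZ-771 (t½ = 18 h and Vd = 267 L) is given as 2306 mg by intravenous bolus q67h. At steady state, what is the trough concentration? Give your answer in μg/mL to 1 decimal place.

0.7 μg/mL

Over one 67-h interval, 67/18 ≈ 3.7222 half-lives elapse, leaving f ≈ 0.0758 of each dose.
Accumulation ratio R = 1/(1 − f) ≈ 1/0.9242 ≈ 1.0820.
Single-dose peak C₀ = D/Vd = 2306/267 ≈ 8.637 μg/mL.
Steady-state peak Cmax,ss = C₀·R ≈ 8.637 × 1.0820 ≈ 9.345 μg/mL.
Steady-state trough Cmin,ss = Cmax,ss·f ≈ 9.345 × 0.0758 ≈ 0.708 μg/mL.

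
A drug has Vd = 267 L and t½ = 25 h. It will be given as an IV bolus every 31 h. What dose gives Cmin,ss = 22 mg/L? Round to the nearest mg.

τ/t½ = 31/25 ≈ 1.24, so f = (1/2)^(31/25) ≈ 0.423373.
Cmin,ss = (D/Vd)·f/(1−f), so D = Cmin,ss·Vd·(1−f)/f.
D = 22 × 267 × (1−f)/f ≈ 22 × 267 × 1.36198 ≈ 8000.27 mg.

8000 mg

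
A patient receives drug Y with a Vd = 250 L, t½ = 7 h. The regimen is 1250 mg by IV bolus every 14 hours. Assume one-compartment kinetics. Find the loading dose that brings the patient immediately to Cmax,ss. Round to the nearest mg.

1667 mg

f = (1/2)^(14/7) ≈ 0.250000; accumulation ratio R = 1/(1−f) ≈ 1.33333.
Loading dose to hit Cmax,ss on first dose: D_load = D_maint·R ≈ 1250 × 1.33333 ≈ 1666.66 mg.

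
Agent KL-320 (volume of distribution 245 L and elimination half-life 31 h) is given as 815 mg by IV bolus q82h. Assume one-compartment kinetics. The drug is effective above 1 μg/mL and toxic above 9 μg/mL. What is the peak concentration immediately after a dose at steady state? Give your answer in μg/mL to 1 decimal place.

τ/t½ = 82/31 ≈ 2.6452, so fraction remaining f = (1/2)^(82/31) ≈ 0.1599.
At steady state, accumulation factor R = 1/(1 − e^(−kτ)) ≈ 1.1903.
Each bolus raises the concentration by D/Vd = 815/245 ≈ 3.327 μg/mL.
Steady-state peak Cmax,ss = C₀·R ≈ 3.327 × 1.1903 ≈ 3.960 μg/mL.
Peak 4.0 μg/mL vs MTC 9 μg/mL: below toxic threshold.

4.0 μg/mL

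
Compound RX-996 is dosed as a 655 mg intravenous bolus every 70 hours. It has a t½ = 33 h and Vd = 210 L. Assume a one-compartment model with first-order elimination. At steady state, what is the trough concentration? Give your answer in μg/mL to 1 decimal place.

0.9 μg/mL

Over one 70-h interval, 70/33 ≈ 2.1212 half-lives elapse, leaving f ≈ 0.2299 of each dose.
Single-dose peak C₀ = D/Vd = 655/210 ≈ 3.119 μg/mL.
Steady-state trough Cmin,ss = C₀·f/(1−f) ≈ 3.119 × 0.2299/0.7701 ≈ 0.931 μg/mL.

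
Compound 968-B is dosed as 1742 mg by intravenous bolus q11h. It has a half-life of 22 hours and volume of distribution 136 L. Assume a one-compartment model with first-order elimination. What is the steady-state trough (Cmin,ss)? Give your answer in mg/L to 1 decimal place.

k = ln2/t½ = ln2/22 ≈ 0.031507 h⁻¹; fraction remaining f = e^(−kτ) = e^(−0.031507×11) ≈ 0.7071.
At steady state, accumulation factor R = 1/(1 − e^(−kτ)) ≈ 3.4141.
Each bolus raises the concentration by D/Vd = 1742/136 ≈ 12.809 mg/L.
Steady-state peak Cmax,ss = C₀·R ≈ 12.809 × 3.4141 ≈ 43.731 mg/L.
One interval later, Cmin,ss = Cmax,ss·e^(−kτ) ≈ 43.731 × 0.7071 ≈ 30.922 mg/L.

30.9 mg/L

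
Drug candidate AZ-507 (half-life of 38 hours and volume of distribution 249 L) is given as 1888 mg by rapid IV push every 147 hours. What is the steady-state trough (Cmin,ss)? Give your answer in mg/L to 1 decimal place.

k = ln2/t½ = ln2/38 ≈ 0.018241 h⁻¹; fraction remaining f = e^(−kτ) = e^(−0.018241×147) ≈ 0.0685.
At steady state, accumulation factor R = 1/(1 − e^(−kτ)) ≈ 1.0735.
Single-dose peak C₀ = D/Vd = 1888/249 ≈ 7.582 mg/L.
Steady-state peak Cmax,ss = C₀·R ≈ 7.582 × 1.0735 ≈ 8.139 mg/L.
One interval later, Cmin,ss = Cmax,ss·e^(−kτ) ≈ 8.139 × 0.0685 ≈ 0.558 mg/L.

0.6 mg/L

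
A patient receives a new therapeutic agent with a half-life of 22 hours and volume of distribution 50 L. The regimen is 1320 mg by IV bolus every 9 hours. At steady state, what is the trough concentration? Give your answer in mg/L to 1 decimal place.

k = ln2/t½ = ln2/22 ≈ 0.031507 h⁻¹; fraction remaining f = e^(−kτ) = e^(−0.031507×9) ≈ 0.7531.
Single-dose peak C₀ = D/Vd = 1320/50 ≈ 26.400 mg/L.
Steady-state trough Cmin,ss = C₀·f/(1−f) ≈ 26.400 × 0.7531/0.2469 ≈ 80.526 mg/L.

80.5 mg/L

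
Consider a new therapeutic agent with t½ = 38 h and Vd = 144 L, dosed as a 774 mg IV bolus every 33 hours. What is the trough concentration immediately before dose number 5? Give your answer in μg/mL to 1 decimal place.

5.9 μg/mL

f = (1/2)^(τ/t½) = (1/2)^(33/38) ≈ 0.5477.
C₀ = D/Vd = 774/144 ≈ 5.375 μg/mL.
Before the 5th dose, 4 doses have been given. Superposition: Cmin = C₀·(f + f² + … + f^4).
≈ 5.375 × (0.5477 + 0.3000 + 0.1643 + 0.0900) ≈ 5.375 × 1.1020 ≈ 5.923 μg/mL.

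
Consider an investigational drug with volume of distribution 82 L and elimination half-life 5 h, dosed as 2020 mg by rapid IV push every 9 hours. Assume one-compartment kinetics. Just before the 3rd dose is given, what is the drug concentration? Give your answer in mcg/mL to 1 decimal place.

9.1 mcg/mL

f = (1/2)^(τ/t½) = (1/2)^(9/5) ≈ 0.2872.
C₀ = D/Vd = 2020/82 ≈ 24.634 mcg/mL.
Before the 3rd dose, 2 doses have been given. Superposition: Cmin = C₀·(f + f²).
≈ 24.634 × (0.2872 + 0.0825) ≈ 24.634 × 0.3697 ≈ 9.107 mcg/mL.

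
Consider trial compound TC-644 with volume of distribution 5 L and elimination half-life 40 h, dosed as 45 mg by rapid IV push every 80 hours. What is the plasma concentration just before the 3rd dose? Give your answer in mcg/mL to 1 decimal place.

2.8 mcg/mL

f = (1/2)^(τ/t½) = (1/2)^(80/40) ≈ 0.2500.
C₀ = D/Vd = 45/5 ≈ 9.000 mcg/mL.
Before the 3rd dose, 2 doses have been given. Superposition: Cmin = C₀·(f + f²).
≈ 9.000 × (0.2500 + 0.0625) ≈ 9.000 × 0.3125 ≈ 2.812 mcg/mL.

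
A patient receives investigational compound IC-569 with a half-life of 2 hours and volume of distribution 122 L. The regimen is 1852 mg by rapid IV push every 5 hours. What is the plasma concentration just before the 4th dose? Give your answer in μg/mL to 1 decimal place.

f = (1/2)^(τ/t½) = (1/2)^(5/2) ≈ 0.1768.
C₀ = D/Vd = 1852/122 ≈ 15.180 μg/mL.
Before the 4th dose, 3 doses have been given. Superposition: Cmin = C₀·(f + f² + … + f^3).
≈ 15.180 × (0.1768 + 0.0313 + 0.0055) ≈ 15.180 × 0.2136 ≈ 3.242 μg/mL.

3.2 μg/mL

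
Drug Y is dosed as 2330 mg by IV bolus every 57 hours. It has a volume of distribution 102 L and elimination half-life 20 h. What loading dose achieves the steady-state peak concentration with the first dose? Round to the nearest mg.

2705 mg

f = (1/2)^(57/20) ≈ 0.138696; accumulation ratio R = 1/(1−f) ≈ 1.16103.
Loading dose to hit Cmax,ss on first dose: D_load = D_maint·R ≈ 2330 × 1.16103 ≈ 2705.20 mg.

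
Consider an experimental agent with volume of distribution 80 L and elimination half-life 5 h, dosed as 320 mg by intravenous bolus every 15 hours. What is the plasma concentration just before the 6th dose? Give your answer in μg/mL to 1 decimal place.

f = (1/2)^(τ/t½) = (1/2)^(15/5) ≈ 0.1250.
C₀ = D/Vd = 320/80 ≈ 4.000 μg/mL.
Before the 6th dose, 5 doses have been given. Superposition: Cmin = C₀·(f + f² + … + f^5).
≈ 4.000 × (0.1250 + 0.0156 + 0.0020 + 0.0002 + 0.0000) ≈ 4.000 × 0.1428 ≈ 0.571 μg/mL.

0.6 μg/mL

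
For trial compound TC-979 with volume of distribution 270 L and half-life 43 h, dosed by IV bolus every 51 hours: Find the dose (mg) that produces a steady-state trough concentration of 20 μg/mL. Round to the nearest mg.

6887 mg

τ/t½ = 51/43 ≈ 1.186, so f = (1/2)^(51/43) ≈ 0.439506.
Cmin,ss = (D/Vd)·f/(1−f), so D = Cmin,ss·Vd·(1−f)/f.
D = 20 × 270 × (1−f)/f ≈ 20 × 270 × 1.27528 ≈ 6886.51 mg.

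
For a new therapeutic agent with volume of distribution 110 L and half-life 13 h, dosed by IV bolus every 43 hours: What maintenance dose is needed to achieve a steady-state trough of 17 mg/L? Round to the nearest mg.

16646 mg

τ/t½ = 43/13 ≈ 3.3077, so f = (1/2)^(43/13) ≈ 0.100992.
Cmin,ss = (D/Vd)·f/(1−f), so D = Cmin,ss·Vd·(1−f)/f.
D = 17 × 110 × (1−f)/f ≈ 17 × 110 × 8.90177 ≈ 16646.31 mg.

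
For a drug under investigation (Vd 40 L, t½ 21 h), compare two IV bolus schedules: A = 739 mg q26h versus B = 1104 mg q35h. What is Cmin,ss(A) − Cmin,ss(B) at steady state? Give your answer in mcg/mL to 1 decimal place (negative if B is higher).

0.9 mcg/mL

Regimen A: f = (1/2)^(26/21) ≈ 0.4239; Cmin,ss = (739/40)·f/(1−f) ≈ 13.594 mcg/mL.
Regimen B: f = (1/2)^(35/21) ≈ 0.3150; Cmin,ss = (1104/40)·f/(1−f) ≈ 12.692 mcg/mL.
Difference ≈ 13.594 − 12.692 ≈ 0.902 mcg/mL.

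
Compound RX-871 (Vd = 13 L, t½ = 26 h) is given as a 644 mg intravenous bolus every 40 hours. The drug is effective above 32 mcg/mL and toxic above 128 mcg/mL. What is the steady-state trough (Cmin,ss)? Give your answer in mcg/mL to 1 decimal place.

τ/t½ = 40/26 ≈ 1.5385, so fraction remaining f = (1/2)^(40/26) ≈ 0.3443.
Each bolus raises the concentration by D/Vd = 644/13 ≈ 49.538 mcg/mL.
Steady-state trough Cmin,ss = C₀·f/(1−f) ≈ 49.538 × 0.3443/0.6557 ≈ 26.012 mcg/mL.
Trough 26.0 mcg/mL vs MEC 32 mcg/mL: subtherapeutic.

26.0 mcg/mL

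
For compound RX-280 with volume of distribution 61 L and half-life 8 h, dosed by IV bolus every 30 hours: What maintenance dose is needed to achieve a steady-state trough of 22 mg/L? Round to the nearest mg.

16714 mg

τ/t½ = 30/8 ≈ 3.75, so f = (1/2)^(30/8) ≈ 0.074325.
Cmin,ss = (D/Vd)·f/(1−f), so D = Cmin,ss·Vd·(1−f)/f.
D = 22 × 61 × (1−f)/f ≈ 22 × 61 × 12.45442 ≈ 16713.83 mg.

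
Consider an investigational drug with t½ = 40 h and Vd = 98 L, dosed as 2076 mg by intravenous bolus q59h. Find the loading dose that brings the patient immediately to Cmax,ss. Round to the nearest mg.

f = (1/2)^(59/40) ≈ 0.359733; accumulation ratio R = 1/(1−f) ≈ 1.56185.
Loading dose to hit Cmax,ss on first dose: D_load = D_maint·R ≈ 2076 × 1.56185 ≈ 3242.40 mg.

3242 mg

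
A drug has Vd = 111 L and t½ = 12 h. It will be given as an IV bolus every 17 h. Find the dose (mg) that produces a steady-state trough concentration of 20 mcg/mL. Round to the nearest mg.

3707 mg

τ/t½ = 17/12 ≈ 1.4167, so f = (1/2)^(17/12) ≈ 0.374577.
Cmin,ss = (D/Vd)·f/(1−f), so D = Cmin,ss·Vd·(1−f)/f.
D = 20 × 111 × (1−f)/f ≈ 20 × 111 × 1.66968 ≈ 3706.69 mg.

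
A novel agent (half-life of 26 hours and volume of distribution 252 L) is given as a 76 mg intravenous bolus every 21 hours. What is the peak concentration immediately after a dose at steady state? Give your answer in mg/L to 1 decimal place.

k = ln2/t½ = ln2/26 ≈ 0.026660 h⁻¹; fraction remaining f = e^(−kτ) = e^(−0.026660×21) ≈ 0.5713.
At steady state, accumulation factor R = 1/(1 − e^(−kτ)) ≈ 2.3326.
Single-dose peak C₀ = D/Vd = 76/252 ≈ 0.302 mg/L.
Steady-state peak Cmax,ss = C₀·R ≈ 0.302 × 2.3326 ≈ 0.704 mg/L.

0.7 mg/L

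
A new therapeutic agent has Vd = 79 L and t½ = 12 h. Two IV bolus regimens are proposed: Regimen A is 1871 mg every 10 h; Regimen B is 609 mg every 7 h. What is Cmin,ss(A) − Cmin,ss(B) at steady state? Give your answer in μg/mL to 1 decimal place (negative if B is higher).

Regimen A: f = (1/2)^(10/12) ≈ 0.5612; Cmin,ss = (1871/79)·f/(1−f) ≈ 30.290 μg/mL.
Regimen B: f = (1/2)^(7/12) ≈ 0.6674; Cmin,ss = (609/79)·f/(1−f) ≈ 15.469 μg/mL.
Difference ≈ 30.290 − 15.469 ≈ 14.821 μg/mL.

14.8 μg/mL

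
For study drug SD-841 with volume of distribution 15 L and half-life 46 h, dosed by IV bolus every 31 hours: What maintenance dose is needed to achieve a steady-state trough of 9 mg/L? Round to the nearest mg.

80 mg

τ/t½ = 31/46 ≈ 0.67391, so f = (1/2)^(31/46) ≈ 0.626804.
Cmin,ss = (D/Vd)·f/(1−f), so D = Cmin,ss·Vd·(1−f)/f.
D = 9 × 15 × (1−f)/f ≈ 9 × 15 × 0.59540 ≈ 80.38 mg.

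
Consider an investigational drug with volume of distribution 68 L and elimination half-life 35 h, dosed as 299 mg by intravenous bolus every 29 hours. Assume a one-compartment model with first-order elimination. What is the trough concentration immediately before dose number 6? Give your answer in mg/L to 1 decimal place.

f = (1/2)^(τ/t½) = (1/2)^(29/35) ≈ 0.5631.
C₀ = D/Vd = 299/68 ≈ 4.397 mg/L.
Before the 6th dose, 5 doses have been given. Superposition: Cmin = C₀·(f + f² + … + f^5).
≈ 4.397 × (0.5631 + 0.3171 + 0.1785 + 0.1005 + 0.0566) ≈ 4.397 × 1.2158 ≈ 5.346 mg/L.

5.3 mg/L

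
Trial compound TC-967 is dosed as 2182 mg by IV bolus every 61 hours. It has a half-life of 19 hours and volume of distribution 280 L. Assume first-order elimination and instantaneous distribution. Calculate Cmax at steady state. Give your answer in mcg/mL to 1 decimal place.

8.7 mcg/mL

Over one 61-h interval, 61/19 ≈ 3.2105 half-lives elapse, leaving f ≈ 0.1080 of each dose.
Accumulation ratio R = 1/(1 − f) ≈ 1/0.8920 ≈ 1.1211.
Single-dose peak C₀ = D/Vd = 2182/280 ≈ 7.793 mcg/mL.
Steady-state peak Cmax,ss = C₀·R ≈ 7.793 × 1.1211 ≈ 8.737 mcg/mL.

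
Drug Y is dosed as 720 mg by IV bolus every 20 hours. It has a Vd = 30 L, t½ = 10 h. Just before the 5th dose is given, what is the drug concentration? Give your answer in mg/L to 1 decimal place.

f = (1/2)^(τ/t½) = (1/2)^(20/10) ≈ 0.2500.
C₀ = D/Vd = 720/30 ≈ 24.000 mg/L.
Before the 5th dose, 4 doses have been given. Superposition: Cmin = C₀·(f + f² + … + f^4).
≈ 24.000 × (0.2500 + 0.0625 + 0.0156 + 0.0039) ≈ 24.000 × 0.3320 ≈ 7.968 mg/L.

8.0 mg/L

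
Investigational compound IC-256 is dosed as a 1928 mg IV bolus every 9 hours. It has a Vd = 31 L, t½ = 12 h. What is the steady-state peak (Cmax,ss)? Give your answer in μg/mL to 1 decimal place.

153.4 μg/mL

Over one 9-h interval, 9/12 ≈ 0.75 half-lives elapse, leaving f ≈ 0.5946 of each dose.
Accumulation ratio R = 1/(1 − f) ≈ 1/0.4054 ≈ 2.4667.
Single-dose peak C₀ = D/Vd = 1928/31 ≈ 62.194 μg/mL.
Cmax,ss = C₀/(1 − f) ≈ 62.194/0.4054 ≈ 153.414 μg/mL.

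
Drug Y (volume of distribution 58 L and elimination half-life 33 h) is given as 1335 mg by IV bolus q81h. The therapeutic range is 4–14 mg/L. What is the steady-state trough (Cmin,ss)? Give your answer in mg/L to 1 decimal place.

5.1 mg/L

Over one 81-h interval, 81/33 ≈ 2.4545 half-lives elapse, leaving f ≈ 0.1824 of each dose.
Accumulation ratio R = 1/(1 − f) ≈ 1/0.8176 ≈ 1.2231.
Single-dose peak C₀ = D/Vd = 1335/58 ≈ 23.017 mg/L.
Cmax,ss = C₀/(1 − f) ≈ 23.017/0.8176 ≈ 28.152 mg/L.
Steady-state trough Cmin,ss = Cmax,ss·f ≈ 28.152 × 0.1824 ≈ 5.135 mg/L.
Trough 5.1 mg/L vs MEC 4 mg/L: adequate.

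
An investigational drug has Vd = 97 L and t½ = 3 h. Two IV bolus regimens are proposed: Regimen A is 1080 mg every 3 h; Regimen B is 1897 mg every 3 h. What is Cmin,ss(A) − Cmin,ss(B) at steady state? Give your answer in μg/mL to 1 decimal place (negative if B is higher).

-8.4 μg/mL

Regimen A: f = (1/2)^(3/3) ≈ 0.5000; Cmin,ss = (1080/97)·f/(1−f) ≈ 11.134 μg/mL.
Regimen B: f = (1/2)^(3/3) ≈ 0.5000; Cmin,ss = (1897/97)·f/(1−f) ≈ 19.557 μg/mL.
Difference ≈ 11.134 − 19.557 ≈ -8.423 μg/mL.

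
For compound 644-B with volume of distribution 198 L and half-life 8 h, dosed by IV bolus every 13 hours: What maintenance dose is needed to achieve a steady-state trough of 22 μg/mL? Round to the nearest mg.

9080 mg

τ/t½ = 13/8 ≈ 1.625, so f = (1/2)^(13/8) ≈ 0.324210.
Cmin,ss = (D/Vd)·f/(1−f), so D = Cmin,ss·Vd·(1−f)/f.
D = 22 × 198 × (1−f)/f ≈ 22 × 198 × 2.08442 ≈ 9079.73 mg.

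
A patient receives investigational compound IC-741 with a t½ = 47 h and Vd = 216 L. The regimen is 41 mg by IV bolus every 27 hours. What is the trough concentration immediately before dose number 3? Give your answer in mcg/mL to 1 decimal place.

f = (1/2)^(τ/t½) = (1/2)^(27/47) ≈ 0.6715.
C₀ = D/Vd = 41/216 ≈ 0.190 mcg/mL.
Before the 3rd dose, 2 doses have been given. Superposition: Cmin = C₀·(f + f²).
≈ 0.190 × (0.6715 + 0.4509) ≈ 0.190 × 1.1224 ≈ 0.213 mcg/mL.

0.2 mcg/mL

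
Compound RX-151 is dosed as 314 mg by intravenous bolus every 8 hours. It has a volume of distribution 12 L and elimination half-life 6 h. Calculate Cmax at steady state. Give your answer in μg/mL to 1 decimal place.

τ/t½ = 8/6 ≈ 1.3333, so fraction remaining f = (1/2)^(8/6) ≈ 0.3969.
Accumulation ratio R = 1/(1 − f) ≈ 1/0.6031 ≈ 1.6581.
Each bolus raises the concentration by D/Vd = 314/12 ≈ 26.167 μg/mL.
Steady-state peak Cmax,ss = C₀·R ≈ 26.167 × 1.6581 ≈ 43.388 μg/mL.

43.4 μg/mL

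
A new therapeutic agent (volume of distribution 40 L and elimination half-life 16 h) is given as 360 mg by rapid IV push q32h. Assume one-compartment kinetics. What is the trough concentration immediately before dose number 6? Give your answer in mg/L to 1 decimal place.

f = (1/2)^(τ/t½) = (1/2)^(32/16) ≈ 0.2500.
C₀ = D/Vd = 360/40 ≈ 9.000 mg/L.
Before the 6th dose, 5 doses have been given. Superposition: Cmin = C₀·(f + f² + … + f^5).
≈ 9.000 × (0.2500 + 0.0625 + 0.0156 + 0.0039 + 0.0010) ≈ 9.000 × 0.3330 ≈ 2.997 mg/L.

3.0 mg/L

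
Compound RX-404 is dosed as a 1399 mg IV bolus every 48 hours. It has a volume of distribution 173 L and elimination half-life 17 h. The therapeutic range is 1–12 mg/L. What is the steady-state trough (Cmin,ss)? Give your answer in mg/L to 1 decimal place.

Over one 48-h interval, 48/17 ≈ 2.8235 half-lives elapse, leaving f ≈ 0.1413 of each dose.
Accumulation ratio R = 1/(1 − f) ≈ 1/0.8587 ≈ 1.1646.
Single-dose peak C₀ = D/Vd = 1399/173 ≈ 8.087 mg/L.
Steady-state peak Cmax,ss = C₀·R ≈ 8.087 × 1.1646 ≈ 9.418 mg/L.
One interval later, Cmin,ss = Cmax,ss·e^(−kτ) ≈ 9.418 × 0.1413 ≈ 1.331 mg/L.
Trough 1.3 mg/L vs MEC 1 mg/L: adequate.

1.3 mg/L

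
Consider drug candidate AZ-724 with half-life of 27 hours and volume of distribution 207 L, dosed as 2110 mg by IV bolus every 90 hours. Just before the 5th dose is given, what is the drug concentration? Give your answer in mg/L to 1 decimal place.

f = (1/2)^(τ/t½) = (1/2)^(90/27) ≈ 0.0992.
C₀ = D/Vd = 2110/207 ≈ 10.193 mg/L.
Before the 5th dose, 4 doses have been given. Superposition: Cmin = C₀·(f + f² + … + f^4).
≈ 10.193 × (0.0992 + 0.0098 + 0.0010 + 0.0001) ≈ 10.193 × 0.1101 ≈ 1.122 mg/L.

1.1 mg/L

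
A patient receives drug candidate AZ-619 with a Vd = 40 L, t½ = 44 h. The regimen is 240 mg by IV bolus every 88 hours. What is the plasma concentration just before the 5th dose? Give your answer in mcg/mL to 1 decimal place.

2.0 mcg/mL

f = (1/2)^(τ/t½) = (1/2)^(88/44) ≈ 0.2500.
C₀ = D/Vd = 240/40 ≈ 6.000 mcg/mL.
Before the 5th dose, 4 doses have been given. Superposition: Cmin = C₀·(f + f² + … + f^4).
≈ 6.000 × (0.2500 + 0.0625 + 0.0156 + 0.0039) ≈ 6.000 × 0.3320 ≈ 1.992 mcg/mL.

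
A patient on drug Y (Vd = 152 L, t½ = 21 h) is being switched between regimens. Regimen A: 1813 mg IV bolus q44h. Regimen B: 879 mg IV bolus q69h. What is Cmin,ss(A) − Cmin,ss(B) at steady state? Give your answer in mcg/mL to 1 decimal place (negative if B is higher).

Regimen A: f = (1/2)^(44/21) ≈ 0.2340; Cmin,ss = (1813/152)·f/(1−f) ≈ 3.644 mcg/mL.
Regimen B: f = (1/2)^(69/21) ≈ 0.1025; Cmin,ss = (879/152)·f/(1−f) ≈ 0.660 mcg/mL.
Difference ≈ 3.644 − 0.660 ≈ 2.984 mcg/mL.

3.0 mcg/mL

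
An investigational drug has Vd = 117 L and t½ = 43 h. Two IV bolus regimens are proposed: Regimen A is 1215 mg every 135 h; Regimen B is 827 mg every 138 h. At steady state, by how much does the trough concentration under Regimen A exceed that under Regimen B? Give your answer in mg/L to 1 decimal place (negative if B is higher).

0.5 mg/L

Regimen A: f = (1/2)^(135/43) ≈ 0.1135; Cmin,ss = (1215/117)·f/(1−f) ≈ 1.330 mg/L.
Regimen B: f = (1/2)^(138/43) ≈ 0.1081; Cmin,ss = (827/117)·f/(1−f) ≈ 0.857 mg/L.
Difference ≈ 1.330 − 0.857 ≈ 0.473 mg/L.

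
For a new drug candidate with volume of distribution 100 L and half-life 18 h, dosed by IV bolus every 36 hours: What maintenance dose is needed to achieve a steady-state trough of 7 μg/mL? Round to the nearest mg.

τ/t½ = 36/18 ≈ 2, so f = (1/2)^(36/18) ≈ 0.250000.
Cmin,ss = (D/Vd)·f/(1−f), so D = Cmin,ss·Vd·(1−f)/f.
D = 7 × 100 × (1−f)/f ≈ 7 × 100 × 3.00000 ≈ 2100.00 mg.

2100 mg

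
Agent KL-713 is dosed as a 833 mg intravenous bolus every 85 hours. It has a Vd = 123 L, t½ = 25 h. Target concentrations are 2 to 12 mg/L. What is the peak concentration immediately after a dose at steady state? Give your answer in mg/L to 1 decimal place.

7.5 mg/L

τ/t½ = 85/25 ≈ 3.4, so fraction remaining f = (1/2)^(85/25) ≈ 0.0947.
At steady state, accumulation factor R = 1/(1 − e^(−kτ)) ≈ 1.1046.
Each bolus raises the concentration by D/Vd = 833/123 ≈ 6.772 mg/L.
Steady-state peak Cmax,ss = C₀·R ≈ 6.772 × 1.1046 ≈ 7.480 mg/L.
Peak 7.5 mg/L vs MTC 12 mg/L: below toxic threshold.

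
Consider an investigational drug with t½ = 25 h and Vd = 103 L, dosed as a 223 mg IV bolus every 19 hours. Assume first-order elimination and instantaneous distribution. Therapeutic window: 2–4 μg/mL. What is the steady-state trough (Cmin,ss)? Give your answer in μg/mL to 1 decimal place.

τ/t½ = 19/25 ≈ 0.76, so fraction remaining f = (1/2)^(19/25) ≈ 0.5905.
Accumulation ratio R = 1/(1 − f) ≈ 1/0.4095 ≈ 2.4420.
Single-dose peak C₀ = D/Vd = 223/103 ≈ 2.165 μg/mL.
Steady-state peak Cmax,ss = C₀·R ≈ 2.165 × 2.4420 ≈ 5.287 μg/mL.
One interval later, Cmin,ss = Cmax,ss·e^(−kτ) ≈ 5.287 × 0.5905 ≈ 3.122 μg/mL.
Trough 3.1 μg/mL vs MEC 2 μg/mL: adequate.

3.1 μg/mL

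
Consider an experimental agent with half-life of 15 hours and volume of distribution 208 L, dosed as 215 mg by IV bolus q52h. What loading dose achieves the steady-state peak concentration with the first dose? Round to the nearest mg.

f = (1/2)^(52/15) ≈ 0.090454; accumulation ratio R = 1/(1−f) ≈ 1.09945.
Loading dose to hit Cmax,ss on first dose: D_load = D_maint·R ≈ 215 × 1.09945 ≈ 236.38 mg.

236 mg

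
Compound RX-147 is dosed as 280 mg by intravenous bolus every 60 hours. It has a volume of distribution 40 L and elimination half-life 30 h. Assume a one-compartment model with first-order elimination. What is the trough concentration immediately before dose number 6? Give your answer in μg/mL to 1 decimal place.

2.3 μg/mL

f = (1/2)^(τ/t½) = (1/2)^(60/30) ≈ 0.2500.
C₀ = D/Vd = 280/40 ≈ 7.000 μg/mL.
Before the 6th dose, 5 doses have been given. Superposition: Cmin = C₀·(f + f² + … + f^5).
≈ 7.000 × (0.2500 + 0.0625 + 0.0156 + 0.0039 + 0.0010) ≈ 7.000 × 0.3330 ≈ 2.331 μg/mL.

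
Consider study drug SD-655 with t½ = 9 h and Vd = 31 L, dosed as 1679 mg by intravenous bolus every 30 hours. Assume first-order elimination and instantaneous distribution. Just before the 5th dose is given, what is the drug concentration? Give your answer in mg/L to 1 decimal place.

6.0 mg/L

f = (1/2)^(τ/t½) = (1/2)^(30/9) ≈ 0.0992.
C₀ = D/Vd = 1679/31 ≈ 54.161 mg/L.
Before the 5th dose, 4 doses have been given. Superposition: Cmin = C₀·(f + f² + … + f^4).
≈ 54.161 × (0.0992 + 0.0098 + 0.0010 + 0.0001) ≈ 54.161 × 0.1101 ≈ 5.963 mg/L.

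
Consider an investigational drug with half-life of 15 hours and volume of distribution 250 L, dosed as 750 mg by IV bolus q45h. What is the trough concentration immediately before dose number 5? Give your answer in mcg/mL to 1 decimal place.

0.4 mcg/mL

f = (1/2)^(τ/t½) = (1/2)^(45/15) ≈ 0.1250.
C₀ = D/Vd = 750/250 ≈ 3.000 mcg/mL.
Before the 5th dose, 4 doses have been given. Superposition: Cmin = C₀·(f + f² + … + f^4).
≈ 3.000 × (0.1250 + 0.0156 + 0.0020 + 0.0002) ≈ 3.000 × 0.1428 ≈ 0.428 mcg/mL.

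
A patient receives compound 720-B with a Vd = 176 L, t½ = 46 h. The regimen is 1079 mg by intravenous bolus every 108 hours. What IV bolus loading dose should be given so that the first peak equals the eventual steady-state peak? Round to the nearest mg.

1343 mg

f = (1/2)^(108/46) ≈ 0.196442; accumulation ratio R = 1/(1−f) ≈ 1.24447.
Loading dose to hit Cmax,ss on first dose: D_load = D_maint·R ≈ 1079 × 1.24447 ≈ 1342.78 mg.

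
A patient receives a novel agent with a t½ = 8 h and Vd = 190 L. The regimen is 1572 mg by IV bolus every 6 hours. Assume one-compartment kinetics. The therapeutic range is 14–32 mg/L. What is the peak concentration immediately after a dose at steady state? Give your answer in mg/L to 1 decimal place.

20.4 mg/L

τ/t½ = 6/8 ≈ 0.75, so fraction remaining f = (1/2)^(6/8) ≈ 0.5946.
Accumulation ratio R = 1/(1 − f) ≈ 1/0.4054 ≈ 2.4667.
Each bolus raises the concentration by D/Vd = 1572/190 ≈ 8.274 mg/L.
Steady-state peak Cmax,ss = C₀·R ≈ 8.274 × 2.4667 ≈ 20.409 mg/L.
Peak 20.4 mg/L vs MTC 32 mg/L: below toxic threshold.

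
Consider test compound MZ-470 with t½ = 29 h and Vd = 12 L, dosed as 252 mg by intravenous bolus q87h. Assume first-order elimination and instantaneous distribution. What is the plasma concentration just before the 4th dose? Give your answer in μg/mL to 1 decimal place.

3.0 μg/mL

f = (1/2)^(τ/t½) = (1/2)^(87/29) ≈ 0.1250.
C₀ = D/Vd = 252/12 ≈ 21.000 μg/mL.
Before the 4th dose, 3 doses have been given. Superposition: Cmin = C₀·(f + f² + … + f^3).
≈ 21.000 × (0.1250 + 0.0156 + 0.0020) ≈ 21.000 × 0.1426 ≈ 2.995 μg/mL.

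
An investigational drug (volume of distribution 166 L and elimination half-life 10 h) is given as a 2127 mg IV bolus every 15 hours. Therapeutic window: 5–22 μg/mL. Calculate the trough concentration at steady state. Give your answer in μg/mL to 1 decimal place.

k = ln2/t½ = ln2/10 ≈ 0.069315 h⁻¹; fraction remaining f = e^(−kτ) = e^(−0.069315×15) ≈ 0.3536.
Each bolus raises the concentration by D/Vd = 2127/166 ≈ 12.813 μg/mL.
Steady-state trough Cmin,ss = C₀·f/(1−f) ≈ 12.813 × 0.3536/0.6464 ≈ 7.009 μg/mL.
Trough 7.0 μg/mL vs MEC 5 μg/mL: adequate.

7.0 μg/mL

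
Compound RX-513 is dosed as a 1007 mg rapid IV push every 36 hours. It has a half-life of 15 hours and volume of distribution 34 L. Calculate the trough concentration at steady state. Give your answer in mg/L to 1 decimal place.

6.9 mg/L

Over one 36-h interval, 36/15 ≈ 2.4 half-lives elapse, leaving f ≈ 0.1895 of each dose.
Accumulation ratio R = 1/(1 − f) ≈ 1/0.8105 ≈ 1.2338.
Single-dose peak C₀ = D/Vd = 1007/34 ≈ 29.618 mg/L.
Steady-state peak Cmax,ss = C₀·R ≈ 29.618 × 1.2338 ≈ 36.543 mg/L.
Steady-state trough Cmin,ss = Cmax,ss·f ≈ 36.543 × 0.1895 ≈ 6.925 mg/L.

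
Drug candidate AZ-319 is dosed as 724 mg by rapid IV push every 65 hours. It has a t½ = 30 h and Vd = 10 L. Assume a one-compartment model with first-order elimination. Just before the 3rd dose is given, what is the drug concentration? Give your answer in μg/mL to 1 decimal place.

f = (1/2)^(τ/t½) = (1/2)^(65/30) ≈ 0.2227.
C₀ = D/Vd = 724/10 ≈ 72.400 μg/mL.
Before the 3rd dose, 2 doses have been given. Superposition: Cmin = C₀·(f + f²).
≈ 72.400 × (0.2227 + 0.0496) ≈ 72.400 × 0.2723 ≈ 19.715 μg/mL.

19.7 μg/mL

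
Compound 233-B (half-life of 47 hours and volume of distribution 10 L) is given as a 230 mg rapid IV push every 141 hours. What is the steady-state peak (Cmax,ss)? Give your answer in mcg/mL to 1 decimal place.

26.3 mcg/mL

τ = 141 h = 3 half-lives, so f = (1/2)^3 = 0.125.
At steady state, R = 1/(1 − 0.125) = 8/7.
Single-dose peak C₀ = D/Vd = 230/10 = 23 mcg/mL.
Steady-state peak Cmax,ss = C₀·R = 23 × 8/7 ≈ 26.286 mcg/mL.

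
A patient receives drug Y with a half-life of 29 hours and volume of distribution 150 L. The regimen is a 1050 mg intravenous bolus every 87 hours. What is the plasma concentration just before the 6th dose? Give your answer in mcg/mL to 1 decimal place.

1.0 mcg/mL

f = (1/2)^(τ/t½) = (1/2)^(87/29) ≈ 0.1250.
C₀ = D/Vd = 1050/150 ≈ 7.000 mcg/mL.
Before the 6th dose, 5 doses have been given. Superposition: Cmin = C₀·(f + f² + … + f^5).
≈ 7.000 × (0.1250 + 0.0156 + 0.0020 + 0.0002 + 0.0000) ≈ 7.000 × 0.1428 ≈ 1.000 mcg/mL.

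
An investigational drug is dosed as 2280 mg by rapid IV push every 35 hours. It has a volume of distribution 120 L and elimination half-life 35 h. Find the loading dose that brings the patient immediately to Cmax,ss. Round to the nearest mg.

4560 mg

f = (1/2)^(35/35) ≈ 0.500000; accumulation ratio R = 1/(1−f) ≈ 2.00000.
Loading dose to hit Cmax,ss on first dose: D_load = D_maint·R ≈ 2280 × 2.00000 ≈ 4560.00 mg.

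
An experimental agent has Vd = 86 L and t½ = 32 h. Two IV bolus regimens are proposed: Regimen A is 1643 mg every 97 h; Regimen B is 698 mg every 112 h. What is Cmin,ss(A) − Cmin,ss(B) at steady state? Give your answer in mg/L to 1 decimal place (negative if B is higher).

1.9 mg/L

Regimen A: f = (1/2)^(97/32) ≈ 0.1223; Cmin,ss = (1643/86)·f/(1−f) ≈ 2.662 mg/L.
Regimen B: f = (1/2)^(112/32) ≈ 0.0884; Cmin,ss = (698/86)·f/(1−f) ≈ 0.787 mg/L.
Difference ≈ 2.662 − 0.787 ≈ 1.875 mg/L.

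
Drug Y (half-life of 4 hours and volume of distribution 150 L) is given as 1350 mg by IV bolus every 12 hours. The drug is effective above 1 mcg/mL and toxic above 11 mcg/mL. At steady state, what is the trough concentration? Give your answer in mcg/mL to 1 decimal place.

τ = 12 h = 3 half-lives, so f = (1/2)^3 = 0.125.
At steady state, R = 1/(1 − 0.125) = 8/7.
Single-dose peak C₀ = D/Vd = 1350/150 = 9 mcg/mL.
Steady-state peak Cmax,ss = C₀·R = 9 × 8/7 ≈ 10.286 mcg/mL.
Steady-state trough Cmin,ss = Cmax,ss·f ≈ 10.286 × 0.125 ≈ 1.286 mcg/mL.
Trough 1.3 mcg/mL vs MEC 1 mcg/mL: adequate.

1.3 mcg/mL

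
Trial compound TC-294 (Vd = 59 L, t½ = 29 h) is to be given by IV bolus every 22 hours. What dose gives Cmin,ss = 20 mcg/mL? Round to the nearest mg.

816 mg

τ/t½ = 22/29 ≈ 0.75862, so f = (1/2)^(22/29) ≈ 0.591061.
Cmin,ss = (D/Vd)·f/(1−f), so D = Cmin,ss·Vd·(1−f)/f.
D = 20 × 59 × (1−f)/f ≈ 20 × 59 × 0.69187 ≈ 816.41 mg.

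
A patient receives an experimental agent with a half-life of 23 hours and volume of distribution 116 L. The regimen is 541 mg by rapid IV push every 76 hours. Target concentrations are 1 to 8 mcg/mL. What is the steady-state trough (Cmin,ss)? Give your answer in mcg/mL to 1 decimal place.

0.5 mcg/mL

k = ln2/t½ = ln2/23 ≈ 0.030137 h⁻¹; fraction remaining f = e^(−kτ) = e^(−0.030137×76) ≈ 0.1012.
At steady state, accumulation factor R = 1/(1 − e^(−kτ)) ≈ 1.1126.
Single-dose peak C₀ = D/Vd = 541/116 ≈ 4.664 mcg/mL.
Cmax,ss = C₀/(1 − f) ≈ 4.664/0.8988 ≈ 5.189 mcg/mL.
One interval later, Cmin,ss = Cmax,ss·e^(−kτ) ≈ 5.189 × 0.1012 ≈ 0.525 mcg/mL.
Trough 0.5 mcg/mL vs MEC 1 mcg/mL: subtherapeutic.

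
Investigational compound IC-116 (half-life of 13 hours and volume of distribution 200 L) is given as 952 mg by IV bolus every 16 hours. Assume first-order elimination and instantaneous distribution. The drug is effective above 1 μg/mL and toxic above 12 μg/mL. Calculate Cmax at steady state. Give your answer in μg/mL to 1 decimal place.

8.3 μg/mL

Over one 16-h interval, 16/13 ≈ 1.2308 half-lives elapse, leaving f ≈ 0.4261 of each dose.
At steady state, accumulation factor R = 1/(1 − e^(−kτ)) ≈ 1.7425.
Single-dose peak C₀ = D/Vd = 952/200 ≈ 4.760 μg/mL.
Steady-state peak Cmax,ss = C₀·R ≈ 4.760 × 1.7425 ≈ 8.294 μg/mL.
Peak 8.3 μg/mL vs MTC 12 μg/mL: below toxic threshold.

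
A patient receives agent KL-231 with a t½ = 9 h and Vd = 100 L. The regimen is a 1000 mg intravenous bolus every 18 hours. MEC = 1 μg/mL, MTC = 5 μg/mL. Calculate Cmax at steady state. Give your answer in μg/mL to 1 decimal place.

τ = 18 h = 2 half-lives, so f = (1/2)^2 = 0.25.
Accumulation ratio R = 1/(1 − f) = 1/0.75 = 4/3.
Single-dose peak C₀ = D/Vd = 1000/100 = 10 μg/mL.
Steady-state peak Cmax,ss = C₀·R = 10 × 4/3 ≈ 13.333 μg/mL.
Peak 13.3 μg/mL vs MTC 5 μg/mL: exceeds toxic threshold.

13.3 μg/mL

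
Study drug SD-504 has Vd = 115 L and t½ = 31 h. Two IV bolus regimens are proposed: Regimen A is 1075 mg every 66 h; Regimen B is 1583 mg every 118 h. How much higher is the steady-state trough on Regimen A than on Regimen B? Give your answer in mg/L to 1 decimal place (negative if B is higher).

1.7 mg/L

Regimen A: f = (1/2)^(66/31) ≈ 0.2286; Cmin,ss = (1075/115)·f/(1−f) ≈ 2.770 mg/L.
Regimen B: f = (1/2)^(118/31) ≈ 0.0715; Cmin,ss = (1583/115)·f/(1−f) ≈ 1.060 mg/L.
Difference ≈ 2.770 − 1.060 ≈ 1.710 mg/L.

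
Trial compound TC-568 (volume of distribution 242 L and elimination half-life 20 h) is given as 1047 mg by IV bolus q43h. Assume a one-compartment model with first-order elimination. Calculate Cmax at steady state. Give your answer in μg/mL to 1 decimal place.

5.6 μg/mL

τ/t½ = 43/20 ≈ 2.15, so fraction remaining f = (1/2)^(43/20) ≈ 0.2253.
At steady state, accumulation factor R = 1/(1 − e^(−kτ)) ≈ 1.2908.
Each bolus raises the concentration by D/Vd = 1047/242 ≈ 4.326 μg/mL.
Steady-state peak Cmax,ss = C₀·R ≈ 4.326 × 1.2908 ≈ 5.584 μg/mL.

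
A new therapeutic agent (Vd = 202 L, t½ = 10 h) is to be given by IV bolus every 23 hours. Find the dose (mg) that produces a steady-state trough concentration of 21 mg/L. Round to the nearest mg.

16648 mg

τ/t½ = 23/10 ≈ 2.3, so f = (1/2)^(23/10) ≈ 0.203063.
Cmin,ss = (D/Vd)·f/(1−f), so D = Cmin,ss·Vd·(1−f)/f.
D = 21 × 202 × (1−f)/f ≈ 21 × 202 × 3.92458 ≈ 16648.07 mg.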